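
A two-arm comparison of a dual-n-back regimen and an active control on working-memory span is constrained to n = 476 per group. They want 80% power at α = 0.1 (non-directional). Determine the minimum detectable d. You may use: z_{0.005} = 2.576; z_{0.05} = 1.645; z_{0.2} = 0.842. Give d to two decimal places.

For two independent groups of n = 476 each: d_min = (z_{α/2} + z_β)·√(2/n).
z-sum = 1.645 + 0.842 = 2.487.
d_min = 2.487 × √(2/476) = 2.487 × 0.0648 = 0.161.

d_min ≈ 0.16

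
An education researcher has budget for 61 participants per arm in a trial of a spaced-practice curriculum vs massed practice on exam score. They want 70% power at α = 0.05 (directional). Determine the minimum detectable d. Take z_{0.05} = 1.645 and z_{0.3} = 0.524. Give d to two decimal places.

For two independent groups of n = 61 each: d_min = (z_{α} + z_β)·√(2/n).
z-sum = 1.645 + 0.524 = 2.169.
d_min = 2.169 × √(2/61) = 2.169 × 0.1811 = 0.393.

d_min ≈ 0.39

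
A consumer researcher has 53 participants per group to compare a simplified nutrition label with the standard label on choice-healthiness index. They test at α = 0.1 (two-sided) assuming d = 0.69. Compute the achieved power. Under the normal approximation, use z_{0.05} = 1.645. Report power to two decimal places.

For two equal groups, power = Φ(d·√(n/2) − z_{α/2}).
d·√(n/2) = 0.69 × √(53/2) = 0.69 × 5.148 = 3.552.
z_β = 3.552 − 1.645 = 1.907.
Power = Φ(1.907) = 0.972.

power ≈ 0.97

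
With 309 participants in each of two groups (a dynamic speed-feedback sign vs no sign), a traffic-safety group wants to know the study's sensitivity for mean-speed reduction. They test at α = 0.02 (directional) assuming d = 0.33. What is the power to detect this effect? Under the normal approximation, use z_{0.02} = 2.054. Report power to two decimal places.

power ≈ 0.98

For two equal groups, power = Φ(d·√(n/2) − z_{α}).
d·√(n/2) = 0.33 × √(309/2) = 0.33 × 12.430 = 4.102.
z_β = 4.102 − 2.054 = 2.048.
Power = Φ(2.048) = 0.980.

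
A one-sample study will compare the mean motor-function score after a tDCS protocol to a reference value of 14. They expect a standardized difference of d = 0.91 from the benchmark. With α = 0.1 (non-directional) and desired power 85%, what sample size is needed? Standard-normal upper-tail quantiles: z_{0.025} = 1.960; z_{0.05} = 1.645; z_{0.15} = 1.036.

n = 9

For a one-sample test: n = ((z_{α/2} + z_β) / d)².
z_{α/2} + z_β = 1.645 + 1.036 = 2.681.
n = (2.681 / 0.91)² = 2.946² = 8.68.
Round up.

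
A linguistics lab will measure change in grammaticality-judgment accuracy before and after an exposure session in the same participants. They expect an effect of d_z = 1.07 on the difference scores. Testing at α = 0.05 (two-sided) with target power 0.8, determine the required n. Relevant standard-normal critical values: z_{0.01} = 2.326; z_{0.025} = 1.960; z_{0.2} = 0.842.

n = 7 pairs

For a paired (one-sample on differences) test: n = ((z_{α/2} + z_β) / d)².
z_{α/2} + z_β = 1.960 + 0.842 = 2.802.
n = (2.802 / 1.07)² = 2.619² = 6.86.
Round up.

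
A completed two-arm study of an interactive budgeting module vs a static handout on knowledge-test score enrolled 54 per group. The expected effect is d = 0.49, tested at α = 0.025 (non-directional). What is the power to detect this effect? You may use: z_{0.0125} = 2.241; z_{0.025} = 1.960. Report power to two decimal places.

For two equal groups, power = Φ(d·√(n/2) − z_{α/2}).
d·√(n/2) = 0.49 × √(54/2) = 0.49 × 5.196 = 2.546.
z_β = 2.546 − 2.241 = 0.305.
Power = Φ(0.305) = 0.620.

power ≈ 0.62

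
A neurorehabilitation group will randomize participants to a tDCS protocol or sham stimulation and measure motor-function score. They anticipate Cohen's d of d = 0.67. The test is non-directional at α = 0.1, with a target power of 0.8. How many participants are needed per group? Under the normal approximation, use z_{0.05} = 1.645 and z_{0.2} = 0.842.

n = 28 per group

For two independent groups with equal n: n = 2·((z_{α/2} + z_β) / d)².
z_{α/2} + z_β = 1.645 + 0.842 = 2.487.
n = 2 × (2.487 / 0.67)² = 2 × 3.712² = 2 × 13.78 = 27.6.
Round up to the next whole participant.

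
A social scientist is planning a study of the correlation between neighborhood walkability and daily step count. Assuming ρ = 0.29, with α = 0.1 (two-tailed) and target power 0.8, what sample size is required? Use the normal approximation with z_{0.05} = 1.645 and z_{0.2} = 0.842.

Fisher's z: C = ½·ln((1+r)/(1−r)) = ½·ln(1.8169) = 0.2986.
n = ((z_{α/2} + z_β)/C)² + 3.
(1.645 + 0.842) / 0.2986 = 2.487 / 0.2986 = 8.329.
n = 8.329² + 3 = 69.37 + 3 = 72.4.
Round up.

n = 73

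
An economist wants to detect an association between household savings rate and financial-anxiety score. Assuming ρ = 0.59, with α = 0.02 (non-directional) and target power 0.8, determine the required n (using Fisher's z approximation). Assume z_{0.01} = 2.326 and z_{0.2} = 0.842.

Fisher's z: C = ½·ln((1+r)/(1−r)) = ½·ln(3.8780) = 0.6777.
n = ((z_{α/2} + z_β)/C)² + 3.
(2.326 + 0.842) / 0.6777 = 3.168 / 0.6777 = 4.675.
n = 4.675² + 3 = 21.85 + 3 = 24.9.
Round up.

n = 25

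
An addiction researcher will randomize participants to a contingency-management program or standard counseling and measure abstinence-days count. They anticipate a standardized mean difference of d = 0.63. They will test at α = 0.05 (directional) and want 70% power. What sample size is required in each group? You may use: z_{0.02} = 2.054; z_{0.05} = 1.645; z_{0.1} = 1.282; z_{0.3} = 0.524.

n = 24 per group

For two independent groups with equal n: n = 2·((z_{α} + z_β) / d)².
z_{α} + z_β = 1.645 + 0.524 = 2.169.
n = 2 × (2.169 / 0.63)² = 2 × 3.443² = 2 × 11.85 = 23.7.
Round up to the next whole participant.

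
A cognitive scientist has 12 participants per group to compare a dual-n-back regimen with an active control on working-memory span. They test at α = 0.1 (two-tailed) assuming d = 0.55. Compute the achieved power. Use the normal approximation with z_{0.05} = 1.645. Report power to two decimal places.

power ≈ 0.38

For two equal groups, power = Φ(d·√(n/2) − z_{α/2}).
d·√(n/2) = 0.55 × √(12/2) = 0.55 × 2.449 = 1.347.
z_β = 1.347 − 1.645 = -0.298.
Power = Φ(-0.298) = 0.383.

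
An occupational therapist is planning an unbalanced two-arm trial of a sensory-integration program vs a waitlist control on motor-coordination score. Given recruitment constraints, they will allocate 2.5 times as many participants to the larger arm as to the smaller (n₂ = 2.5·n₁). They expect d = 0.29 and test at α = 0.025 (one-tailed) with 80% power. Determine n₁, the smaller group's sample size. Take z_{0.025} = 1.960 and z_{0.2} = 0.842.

With allocation ratio k = n₂/n₁ = 2.5, Var(x̄₁−x̄₂) = σ²(1/n₁ + 1/(k·n₁)) = σ²·(k+1)/(k·n₁).
So n₁ = (1 + 1/k)·((z_{α} + z_β)/d)² = 1.400 × (2.802/0.29)².
n₁ = 1.400 × 93.36 = 130.7.
Round up: n₁ = 131, giving n₂ = ⌈2.5 × 131⌉ = ⌈327.5⌉ = 328.

n₁ = 131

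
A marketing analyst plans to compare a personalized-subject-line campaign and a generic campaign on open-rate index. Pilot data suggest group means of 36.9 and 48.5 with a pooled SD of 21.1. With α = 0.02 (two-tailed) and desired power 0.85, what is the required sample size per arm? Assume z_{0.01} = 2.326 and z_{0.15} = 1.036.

n = 75 per group

Cohen's d = |M₁ − M₂| / SD_pooled = |36.9 − 48.5| / 21.1 = 11.6 / 21.1 = 0.550.
For two independent groups with equal n: n = 2·((z_{α/2} + z_β) / d)².
z_{α/2} + z_β = 2.326 + 1.036 = 3.362.
n = 2 × (3.362 / 0.550)² = 2 × 6.113² = 2 × 37.37 = 74.7.
Round up to the next whole participant.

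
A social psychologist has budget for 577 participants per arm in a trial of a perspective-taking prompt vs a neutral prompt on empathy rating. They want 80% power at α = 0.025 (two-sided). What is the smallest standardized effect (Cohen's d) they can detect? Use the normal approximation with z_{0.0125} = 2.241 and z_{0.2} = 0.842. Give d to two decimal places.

For two independent groups of n = 577 each: d_min = (z_{α/2} + z_β)·√(2/n).
z-sum = 2.241 + 0.842 = 3.083.
d_min = 3.083 × √(2/577) = 3.083 × 0.0589 = 0.182.

d_min ≈ 0.18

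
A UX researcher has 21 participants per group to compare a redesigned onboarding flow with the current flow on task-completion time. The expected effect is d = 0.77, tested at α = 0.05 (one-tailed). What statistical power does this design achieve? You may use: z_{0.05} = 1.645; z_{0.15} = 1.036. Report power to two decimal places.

For two equal groups, power = Φ(d·√(n/2) − z_{α}).
d·√(n/2) = 0.77 × √(21/2) = 0.77 × 3.240 = 2.495.
z_β = 2.495 − 1.645 = 0.850.
Power = Φ(0.850) = 0.802.

power ≈ 0.80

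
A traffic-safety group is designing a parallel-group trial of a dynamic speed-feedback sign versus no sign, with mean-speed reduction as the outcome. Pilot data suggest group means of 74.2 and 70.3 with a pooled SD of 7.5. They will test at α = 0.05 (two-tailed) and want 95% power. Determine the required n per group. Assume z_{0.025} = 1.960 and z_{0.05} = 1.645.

Cohen's d = |M₁ − M₂| / SD_pooled = |74.2 − 70.3| / 7.5 = 3.9 / 7.5 = 0.520.
For two independent groups with equal n: n = 2·((z_{α/2} + z_β) / d)².
z_{α/2} + z_β = 1.960 + 1.645 = 3.605.
n = 2 × (3.605 / 0.520)² = 2 × 6.933² = 2 × 48.06 = 96.1.
Round up to the next whole participant.

n = 97 per group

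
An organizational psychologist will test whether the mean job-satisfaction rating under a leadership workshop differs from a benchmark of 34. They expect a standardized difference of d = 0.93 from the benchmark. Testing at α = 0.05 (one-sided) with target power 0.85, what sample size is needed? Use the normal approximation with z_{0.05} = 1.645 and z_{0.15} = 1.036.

For a one-sample test: n = ((z_{α} + z_β) / d)².
z_{α} + z_β = 1.645 + 1.036 = 2.681.
n = (2.681 / 0.93)² = 2.883² = 8.31.
Round up.

n = 9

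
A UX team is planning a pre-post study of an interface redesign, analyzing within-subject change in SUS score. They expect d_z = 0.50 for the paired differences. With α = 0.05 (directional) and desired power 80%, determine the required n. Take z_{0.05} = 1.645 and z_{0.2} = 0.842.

For a paired (one-sample on differences) test: n = ((z_{α} + z_β) / d)².
z_{α} + z_β = 1.645 + 0.842 = 2.487.
n = (2.487 / 0.50)² = 4.974² = 24.74.
Round up.

n = 25 pairs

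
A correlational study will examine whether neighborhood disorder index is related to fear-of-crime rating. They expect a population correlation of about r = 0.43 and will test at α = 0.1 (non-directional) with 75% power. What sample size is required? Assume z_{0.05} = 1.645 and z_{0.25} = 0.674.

Fisher's z: C = ½·ln((1+r)/(1−r)) = ½·ln(2.5088) = 0.4599.
n = ((z_{α/2} + z_β)/C)² + 3.
(1.645 + 0.674) / 0.4599 = 2.319 / 0.4599 = 5.042.
n = 5.042² + 3 = 25.43 + 3 = 28.4.
Round up.

n = 29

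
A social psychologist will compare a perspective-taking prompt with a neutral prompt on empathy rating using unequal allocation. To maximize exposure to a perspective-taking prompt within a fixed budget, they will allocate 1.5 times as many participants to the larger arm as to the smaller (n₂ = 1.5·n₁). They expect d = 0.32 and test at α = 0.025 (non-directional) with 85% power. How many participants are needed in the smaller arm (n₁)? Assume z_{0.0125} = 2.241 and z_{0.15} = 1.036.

With allocation ratio k = n₂/n₁ = 1.5, Var(x̄₁−x̄₂) = σ²(1/n₁ + 1/(k·n₁)) = σ²·(k+1)/(k·n₁).
So n₁ = (1 + 1/k)·((z_{α/2} + z_β)/d)² = 1.667 × (3.277/0.32)².
n₁ = 1.667 × 104.87 = 174.8.
Round up: n₁ = 175, giving n₂ = ⌈1.5 × 175⌉ = ⌈262.5⌉ = 263.

n₁ = 175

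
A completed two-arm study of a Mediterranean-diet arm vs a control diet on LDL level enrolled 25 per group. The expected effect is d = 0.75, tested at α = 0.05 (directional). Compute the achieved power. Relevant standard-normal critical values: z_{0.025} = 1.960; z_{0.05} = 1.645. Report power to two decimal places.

For two equal groups, power = Φ(d·√(n/2) − z_{α}).
d·√(n/2) = 0.75 × √(25/2) = 0.75 × 3.536 = 2.652.
z_β = 2.652 − 1.645 = 1.007.
Power = Φ(1.007) = 0.843.

power ≈ 0.84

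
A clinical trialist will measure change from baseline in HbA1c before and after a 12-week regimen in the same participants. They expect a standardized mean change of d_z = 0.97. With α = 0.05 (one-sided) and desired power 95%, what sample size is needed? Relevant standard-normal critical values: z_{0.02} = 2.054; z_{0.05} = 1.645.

For a paired (one-sample on differences) test: n = ((z_{α} + z_β) / d)².
z_{α} + z_β = 1.645 + 1.645 = 3.290.
n = (3.290 / 0.97)² = 3.392² = 11.50.
Round up.

n = 12 pairs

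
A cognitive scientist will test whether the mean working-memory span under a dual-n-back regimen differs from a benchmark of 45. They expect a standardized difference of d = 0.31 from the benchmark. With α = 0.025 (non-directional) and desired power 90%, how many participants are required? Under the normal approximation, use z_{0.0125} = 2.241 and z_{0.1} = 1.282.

n = 130

For a one-sample test: n = ((z_{α/2} + z_β) / d)².
z_{α/2} + z_β = 2.241 + 1.282 = 3.523.
n = (3.523 / 0.31)² = 11.365² = 129.15.
Round up.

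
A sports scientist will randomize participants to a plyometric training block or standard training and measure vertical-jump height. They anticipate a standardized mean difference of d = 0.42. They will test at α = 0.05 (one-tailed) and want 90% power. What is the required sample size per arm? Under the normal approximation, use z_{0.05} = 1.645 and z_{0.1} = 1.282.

n = 98 per group

For two independent groups with equal n: n = 2·((z_{α} + z_β) / d)².
z_{α} + z_β = 1.645 + 1.282 = 2.927.
n = 2 × (2.927 / 0.42)² = 2 × 6.969² = 2 × 48.57 = 97.1.
Round up to the next whole participant.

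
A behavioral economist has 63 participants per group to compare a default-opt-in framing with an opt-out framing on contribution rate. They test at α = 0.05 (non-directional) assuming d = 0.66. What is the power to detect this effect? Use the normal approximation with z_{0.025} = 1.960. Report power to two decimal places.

power ≈ 0.96

For two equal groups, power = Φ(d·√(n/2) − z_{α/2}).
d·√(n/2) = 0.66 × √(63/2) = 0.66 × 5.612 = 3.704.
z_β = 3.704 − 1.960 = 1.744.
Power = Φ(1.744) = 0.959.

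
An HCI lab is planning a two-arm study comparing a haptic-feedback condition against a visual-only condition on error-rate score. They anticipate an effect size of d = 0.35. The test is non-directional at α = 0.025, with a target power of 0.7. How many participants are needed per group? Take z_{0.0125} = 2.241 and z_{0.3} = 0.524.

For two independent groups with equal n: n = 2·((z_{α/2} + z_β) / d)².
z_{α/2} + z_β = 2.241 + 0.524 = 2.765.
n = 2 × (2.765 / 0.35)² = 2 × 7.900² = 2 × 62.41 = 124.8.
Round up to the next whole participant.

n = 125 per group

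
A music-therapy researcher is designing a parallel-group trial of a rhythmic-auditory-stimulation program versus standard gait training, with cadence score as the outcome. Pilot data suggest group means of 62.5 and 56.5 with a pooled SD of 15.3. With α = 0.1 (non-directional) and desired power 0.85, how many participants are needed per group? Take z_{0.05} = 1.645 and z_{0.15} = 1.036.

Cohen's d = |M₁ − M₂| / SD_pooled = |62.5 − 56.5| / 15.3 = 6.0 / 15.3 = 0.392.
For two independent groups with equal n: n = 2·((z_{α/2} + z_β) / d)².
z_{α/2} + z_β = 1.645 + 1.036 = 2.681.
n = 2 × (2.681 / 0.392)² = 2 × 6.839² = 2 × 46.78 = 93.6.
Round up to the next whole participant.

n = 94 per group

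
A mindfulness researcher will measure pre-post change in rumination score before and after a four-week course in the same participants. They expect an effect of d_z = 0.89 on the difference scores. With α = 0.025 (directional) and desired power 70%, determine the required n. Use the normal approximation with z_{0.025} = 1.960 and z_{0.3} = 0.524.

n = 8 pairs

For a paired (one-sample on differences) test: n = ((z_{α} + z_β) / d)².
z_{α} + z_β = 1.960 + 0.524 = 2.484.
n = (2.484 / 0.89)² = 2.791² = 7.79.
Round up.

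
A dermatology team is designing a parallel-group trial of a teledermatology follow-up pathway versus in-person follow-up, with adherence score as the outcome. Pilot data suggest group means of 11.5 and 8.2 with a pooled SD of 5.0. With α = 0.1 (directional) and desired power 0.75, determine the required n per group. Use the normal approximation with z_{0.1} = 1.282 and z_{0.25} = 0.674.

Cohen's d = |M₁ − M₂| / SD_pooled = |11.5 − 8.2| / 5.0 = 3.3 / 5.0 = 0.660.
For two independent groups with equal n: n = 2·((z_{α} + z_β) / d)².
z_{α} + z_β = 1.282 + 0.674 = 1.956.
n = 2 × (1.956 / 0.660)² = 2 × 2.964² = 2 × 8.78 = 17.6.
Round up to the next whole participant.

n = 18 per group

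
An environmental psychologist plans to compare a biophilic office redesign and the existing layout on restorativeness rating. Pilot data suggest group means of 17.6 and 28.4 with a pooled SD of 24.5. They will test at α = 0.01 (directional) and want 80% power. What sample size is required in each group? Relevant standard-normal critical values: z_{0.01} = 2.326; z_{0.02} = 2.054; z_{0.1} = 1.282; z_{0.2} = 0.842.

Cohen's d = |M₁ − M₂| / SD_pooled = |17.6 − 28.4| / 24.5 = 10.8 / 24.5 = 0.441.
For two independent groups with equal n: n = 2·((z_{α} + z_β) / d)².
z_{α} + z_β = 2.326 + 0.842 = 3.168.
n = 2 × (3.168 / 0.441)² = 2 × 7.184² = 2 × 51.61 = 103.2.
Round up to the next whole participant.

n = 104 per group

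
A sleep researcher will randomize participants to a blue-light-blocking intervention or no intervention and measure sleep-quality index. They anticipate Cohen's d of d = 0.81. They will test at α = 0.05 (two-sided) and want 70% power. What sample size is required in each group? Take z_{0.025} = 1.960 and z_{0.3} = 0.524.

For two independent groups with equal n: n = 2·((z_{α/2} + z_β) / d)².
z_{α/2} + z_β = 1.960 + 0.524 = 2.484.
n = 2 × (2.484 / 0.81)² = 2 × 3.067² = 2 × 9.40 = 18.8.
Round up to the next whole participant.

n = 19 per group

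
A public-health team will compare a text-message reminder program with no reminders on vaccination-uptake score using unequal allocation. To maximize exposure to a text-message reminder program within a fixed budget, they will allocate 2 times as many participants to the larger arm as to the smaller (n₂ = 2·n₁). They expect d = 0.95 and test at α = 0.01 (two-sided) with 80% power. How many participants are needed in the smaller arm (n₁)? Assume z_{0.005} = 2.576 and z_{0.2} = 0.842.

With allocation ratio k = n₂/n₁ = 2, Var(x̄₁−x̄₂) = σ²(1/n₁ + 1/(k·n₁)) = σ²·(k+1)/(k·n₁).
So n₁ = (1 + 1/k)·((z_{α/2} + z_β)/d)² = 1.500 × (3.418/0.95)².
n₁ = 1.500 × 12.94 = 19.4.
Round up: n₁ = 20, giving n₂ = 2 × 20 = 40.

n₁ = 20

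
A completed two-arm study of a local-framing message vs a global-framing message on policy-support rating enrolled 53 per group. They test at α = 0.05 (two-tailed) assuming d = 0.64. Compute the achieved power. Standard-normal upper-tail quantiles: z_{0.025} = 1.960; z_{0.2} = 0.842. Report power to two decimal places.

power ≈ 0.91

For two equal groups, power = Φ(d·√(n/2) − z_{α/2}).
d·√(n/2) = 0.64 × √(53/2) = 0.64 × 5.148 = 3.295.
z_β = 3.295 − 1.960 = 1.335.
Power = Φ(1.335) = 0.909.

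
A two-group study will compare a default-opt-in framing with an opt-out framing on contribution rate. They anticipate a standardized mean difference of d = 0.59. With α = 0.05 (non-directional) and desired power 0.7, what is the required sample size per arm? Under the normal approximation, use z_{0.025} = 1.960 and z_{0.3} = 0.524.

For two independent groups with equal n: n = 2·((z_{α/2} + z_β) / d)².
z_{α/2} + z_β = 1.960 + 0.524 = 2.484.
n = 2 × (2.484 / 0.59)² = 2 × 4.210² = 2 × 17.73 = 35.5.
Round up to the next whole participant.

n = 36 per group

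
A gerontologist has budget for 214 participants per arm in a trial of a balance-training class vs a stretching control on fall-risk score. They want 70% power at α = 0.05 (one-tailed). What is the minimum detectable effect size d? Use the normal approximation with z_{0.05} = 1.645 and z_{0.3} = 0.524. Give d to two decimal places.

For two independent groups of n = 214 each: d_min = (z_{α} + z_β)·√(2/n).
z-sum = 1.645 + 0.524 = 2.169.
d_min = 2.169 × √(2/214) = 2.169 × 0.0967 = 0.210.

d_min ≈ 0.21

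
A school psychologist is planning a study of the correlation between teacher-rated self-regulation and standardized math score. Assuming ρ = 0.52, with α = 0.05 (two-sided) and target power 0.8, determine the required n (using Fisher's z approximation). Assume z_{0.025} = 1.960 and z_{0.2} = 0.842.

n = 27

Fisher's z: C = ½·ln((1+r)/(1−r)) = ½·ln(3.1667) = 0.5763.
n = ((z_{α/2} + z_β)/C)² + 3.
(1.960 + 0.842) / 0.5763 = 2.802 / 0.5763 = 4.862.
n = 4.862² + 3 = 23.64 + 3 = 26.6.
Round up.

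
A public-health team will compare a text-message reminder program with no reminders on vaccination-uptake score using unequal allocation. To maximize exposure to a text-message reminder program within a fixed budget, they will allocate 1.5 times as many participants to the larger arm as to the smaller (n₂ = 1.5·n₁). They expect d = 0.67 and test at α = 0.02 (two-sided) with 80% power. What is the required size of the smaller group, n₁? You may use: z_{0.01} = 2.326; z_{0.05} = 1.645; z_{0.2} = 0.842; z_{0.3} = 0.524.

With allocation ratio k = n₂/n₁ = 1.5, Var(x̄₁−x̄₂) = σ²(1/n₁ + 1/(k·n₁)) = σ²·(k+1)/(k·n₁).
So n₁ = (1 + 1/k)·((z_{α/2} + z_β)/d)² = 1.667 × (3.168/0.67)².
n₁ = 1.667 × 22.36 = 37.3.
Round up: n₁ = 38, giving n₂ = 1.5 × 38 = 57.

n₁ = 38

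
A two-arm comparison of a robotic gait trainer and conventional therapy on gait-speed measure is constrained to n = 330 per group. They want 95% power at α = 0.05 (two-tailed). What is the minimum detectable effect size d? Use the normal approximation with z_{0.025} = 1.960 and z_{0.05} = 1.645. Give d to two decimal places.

d_min ≈ 0.28

For two independent groups of n = 330 each: d_min = (z_{α/2} + z_β)·√(2/n).
z-sum = 1.960 + 1.645 = 3.605.
d_min = 3.605 × √(2/330) = 3.605 × 0.0778 = 0.281.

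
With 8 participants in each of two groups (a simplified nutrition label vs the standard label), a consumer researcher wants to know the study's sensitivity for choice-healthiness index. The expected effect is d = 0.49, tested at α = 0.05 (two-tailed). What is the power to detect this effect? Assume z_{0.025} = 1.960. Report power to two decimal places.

For two equal groups, power = Φ(d·√(n/2) − z_{α/2}).
d·√(n/2) = 0.49 × √(8/2) = 0.49 × 2.000 = 0.980.
z_β = 0.980 − 1.960 = -0.980.
Power = Φ(-0.980) = 0.164.

power ≈ 0.16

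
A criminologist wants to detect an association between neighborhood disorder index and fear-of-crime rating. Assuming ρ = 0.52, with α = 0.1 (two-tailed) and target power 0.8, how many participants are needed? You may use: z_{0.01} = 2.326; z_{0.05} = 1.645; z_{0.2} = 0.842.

n = 22

Fisher's z: C = ½·ln((1+r)/(1−r)) = ½·ln(3.1667) = 0.5763.
n = ((z_{α/2} + z_β)/C)² + 3.
(1.645 + 0.842) / 0.5763 = 2.487 / 0.5763 = 4.315.
n = 4.315² + 3 = 18.62 + 3 = 21.6.
Round up.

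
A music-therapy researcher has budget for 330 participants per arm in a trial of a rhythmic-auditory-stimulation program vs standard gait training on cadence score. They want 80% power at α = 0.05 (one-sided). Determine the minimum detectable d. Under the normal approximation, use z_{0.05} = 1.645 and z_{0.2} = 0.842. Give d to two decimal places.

For two independent groups of n = 330 each: d_min = (z_{α} + z_β)·√(2/n).
z-sum = 1.645 + 0.842 = 2.487.
d_min = 2.487 × √(2/330) = 2.487 × 0.0778 = 0.194.

d_min ≈ 0.19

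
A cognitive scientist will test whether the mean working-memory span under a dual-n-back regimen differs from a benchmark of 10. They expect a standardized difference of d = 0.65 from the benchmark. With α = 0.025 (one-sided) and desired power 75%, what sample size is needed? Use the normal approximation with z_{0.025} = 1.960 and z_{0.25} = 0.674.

For a one-sample test: n = ((z_{α} + z_β) / d)².
z_{α} + z_β = 1.960 + 0.674 = 2.634.
n = (2.634 / 0.65)² = 4.052² = 16.42.
Round up.

n = 17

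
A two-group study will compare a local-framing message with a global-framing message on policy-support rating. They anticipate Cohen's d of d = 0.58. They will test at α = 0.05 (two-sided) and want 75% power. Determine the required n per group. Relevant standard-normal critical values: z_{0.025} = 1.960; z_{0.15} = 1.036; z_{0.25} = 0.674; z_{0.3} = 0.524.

For two independent groups with equal n: n = 2·((z_{α/2} + z_β) / d)².
z_{α/2} + z_β = 1.960 + 0.674 = 2.634.
n = 2 × (2.634 / 0.58)² = 2 × 4.541² = 2 × 20.62 = 41.2.
Round up to the next whole participant.

n = 42 per group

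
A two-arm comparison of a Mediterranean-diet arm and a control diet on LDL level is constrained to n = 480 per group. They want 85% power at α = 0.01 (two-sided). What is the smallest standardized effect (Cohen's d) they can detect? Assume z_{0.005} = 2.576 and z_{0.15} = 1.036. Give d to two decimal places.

d_min ≈ 0.23

For two independent groups of n = 480 each: d_min = (z_{α/2} + z_β)·√(2/n).
z-sum = 2.576 + 1.036 = 3.612.
d_min = 3.612 × √(2/480) = 3.612 × 0.0645 = 0.233.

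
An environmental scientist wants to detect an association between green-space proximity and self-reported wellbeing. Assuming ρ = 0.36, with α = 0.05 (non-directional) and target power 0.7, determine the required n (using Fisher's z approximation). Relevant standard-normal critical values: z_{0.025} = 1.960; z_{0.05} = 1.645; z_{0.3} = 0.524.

Fisher's z: C = ½·ln((1+r)/(1−r)) = ½·ln(2.1250) = 0.3769.
n = ((z_{α/2} + z_β)/C)² + 3.
(1.960 + 0.524) / 0.3769 = 2.484 / 0.3769 = 6.591.
n = 6.591² + 3 = 43.44 + 3 = 46.4.
Round up.

n = 47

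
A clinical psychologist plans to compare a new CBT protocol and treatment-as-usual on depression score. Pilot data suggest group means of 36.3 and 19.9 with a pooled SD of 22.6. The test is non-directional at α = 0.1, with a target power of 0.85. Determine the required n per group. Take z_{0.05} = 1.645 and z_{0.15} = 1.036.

Cohen's d = |M₁ − M₂| / SD_pooled = |36.3 − 19.9| / 22.6 = 16.4 / 22.6 = 0.726.
For two independent groups with equal n: n = 2·((z_{α/2} + z_β) / d)².
z_{α/2} + z_β = 1.645 + 1.036 = 2.681.
n = 2 × (2.681 / 0.726)² = 2 × 3.693² = 2 × 13.64 = 27.3.
Round up to the next whole participant.

n = 28 per group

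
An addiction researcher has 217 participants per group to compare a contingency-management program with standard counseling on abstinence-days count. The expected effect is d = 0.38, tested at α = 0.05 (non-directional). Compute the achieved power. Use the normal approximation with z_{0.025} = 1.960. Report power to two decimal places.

For two equal groups, power = Φ(d·√(n/2) − z_{α/2}).
d·√(n/2) = 0.38 × √(217/2) = 0.38 × 10.416 = 3.958.
z_β = 3.958 − 1.960 = 1.998.
Power = Φ(1.998) = 0.977.

power ≈ 0.98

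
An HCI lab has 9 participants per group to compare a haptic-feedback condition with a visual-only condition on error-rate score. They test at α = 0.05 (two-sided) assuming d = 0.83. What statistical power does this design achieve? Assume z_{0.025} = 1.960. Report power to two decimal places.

For two equal groups, power = Φ(d·√(n/2) − z_{α/2}).
d·√(n/2) = 0.83 × √(9/2) = 0.83 × 2.121 = 1.761.
z_β = 1.761 − 1.960 = -0.199.
Power = Φ(-0.199) = 0.421.

power ≈ 0.42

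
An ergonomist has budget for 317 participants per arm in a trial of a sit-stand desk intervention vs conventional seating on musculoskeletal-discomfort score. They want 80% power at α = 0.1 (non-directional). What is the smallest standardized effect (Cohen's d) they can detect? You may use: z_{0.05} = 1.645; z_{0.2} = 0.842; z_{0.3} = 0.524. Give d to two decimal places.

d_min ≈ 0.20

For two independent groups of n = 317 each: d_min = (z_{α/2} + z_β)·√(2/n).
z-sum = 1.645 + 0.842 = 2.487.
d_min = 2.487 × √(2/317) = 2.487 × 0.0794 = 0.198.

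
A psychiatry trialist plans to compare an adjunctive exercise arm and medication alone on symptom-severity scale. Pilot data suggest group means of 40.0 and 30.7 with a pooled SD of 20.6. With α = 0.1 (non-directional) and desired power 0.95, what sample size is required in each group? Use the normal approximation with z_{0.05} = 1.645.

Cohen's d = |M₁ − M₂| / SD_pooled = |40.0 − 30.7| / 20.6 = 9.3 / 20.6 = 0.451.
For two independent groups with equal n: n = 2·((z_{α/2} + z_β) / d)².
z_{α/2} + z_β = 1.645 + 1.645 = 3.290.
n = 2 × (3.290 / 0.451)² = 2 × 7.295² = 2 × 53.22 = 106.4.
Round up to the next whole participant.

n = 107 per group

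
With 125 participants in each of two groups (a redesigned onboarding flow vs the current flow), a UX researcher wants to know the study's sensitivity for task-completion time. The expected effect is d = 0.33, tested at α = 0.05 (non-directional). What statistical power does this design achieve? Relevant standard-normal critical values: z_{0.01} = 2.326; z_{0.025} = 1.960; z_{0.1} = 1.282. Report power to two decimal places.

For two equal groups, power = Φ(d·√(n/2) − z_{α/2}).
d·√(n/2) = 0.33 × √(125/2) = 0.33 × 7.906 = 2.609.
z_β = 2.609 − 1.960 = 0.649.
Power = Φ(0.649) = 0.742.

power ≈ 0.74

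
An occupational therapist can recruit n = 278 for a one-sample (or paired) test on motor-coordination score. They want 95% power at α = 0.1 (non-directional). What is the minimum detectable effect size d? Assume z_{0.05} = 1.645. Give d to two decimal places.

For a single sample (or paired design) of n = 278: d_min = (z_{α/2} + z_β)/√n.
z-sum = 1.645 + 1.645 = 3.290.
d_min = 3.290 / √278 = 3.290 / 16.673 = 0.197.

d_min ≈ 0.20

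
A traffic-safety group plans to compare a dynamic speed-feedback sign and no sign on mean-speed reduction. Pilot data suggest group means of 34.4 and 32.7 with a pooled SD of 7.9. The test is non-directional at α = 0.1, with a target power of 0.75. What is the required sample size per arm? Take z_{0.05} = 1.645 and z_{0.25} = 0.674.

Cohen's d = |M₁ − M₂| / SD_pooled = |34.4 − 32.7| / 7.9 = 1.7 / 7.9 = 0.215.
For two independent groups with equal n: n = 2·((z_{α/2} + z_β) / d)².
z_{α/2} + z_β = 1.645 + 0.674 = 2.319.
n = 2 × (2.319 / 0.215)² = 2 × 10.786² = 2 × 116.34 = 232.7.
Round up to the next whole participant.

n = 233 per group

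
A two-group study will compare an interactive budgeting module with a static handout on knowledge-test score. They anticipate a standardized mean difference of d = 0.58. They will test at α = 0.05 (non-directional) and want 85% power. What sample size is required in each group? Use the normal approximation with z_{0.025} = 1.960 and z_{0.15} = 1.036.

For two independent groups with equal n: n = 2·((z_{α/2} + z_β) / d)².
z_{α/2} + z_β = 1.960 + 1.036 = 2.996.
n = 2 × (2.996 / 0.58)² = 2 × 5.166² = 2 × 26.68 = 53.4.
Round up to the next whole participant.

n = 54 per group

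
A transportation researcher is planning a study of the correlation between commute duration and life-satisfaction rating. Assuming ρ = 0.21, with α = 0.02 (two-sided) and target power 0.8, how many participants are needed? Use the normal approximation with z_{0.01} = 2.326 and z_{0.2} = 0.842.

n = 224

Fisher's z: C = ½·ln((1+r)/(1−r)) = ½·ln(1.5316) = 0.2132.
n = ((z_{α/2} + z_β)/C)² + 3.
(2.326 + 0.842) / 0.2132 = 3.168 / 0.2132 = 14.859.
n = 14.859² + 3 = 220.80 + 3 = 223.8.
Round up.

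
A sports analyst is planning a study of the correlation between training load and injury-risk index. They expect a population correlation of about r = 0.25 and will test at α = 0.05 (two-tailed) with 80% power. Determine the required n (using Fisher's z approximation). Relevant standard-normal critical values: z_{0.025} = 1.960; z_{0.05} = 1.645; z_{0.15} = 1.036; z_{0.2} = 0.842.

Fisher's z: C = ½·ln((1+r)/(1−r)) = ½·ln(1.6667) = 0.2554.
n = ((z_{α/2} + z_β)/C)² + 3.
(1.960 + 0.842) / 0.2554 = 2.802 / 0.2554 = 10.971.
n = 10.971² + 3 = 120.36 + 3 = 123.4.
Round up.

n = 124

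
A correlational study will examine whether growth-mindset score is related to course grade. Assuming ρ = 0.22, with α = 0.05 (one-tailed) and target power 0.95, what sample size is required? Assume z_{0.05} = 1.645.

Fisher's z: C = ½·ln((1+r)/(1−r)) = ½·ln(1.5641) = 0.2237.
n = ((z_{α} + z_β)/C)² + 3.
(1.645 + 1.645) / 0.2237 = 3.290 / 0.2237 = 14.707.
n = 14.707² + 3 = 216.30 + 3 = 219.3.
Round up.

n = 220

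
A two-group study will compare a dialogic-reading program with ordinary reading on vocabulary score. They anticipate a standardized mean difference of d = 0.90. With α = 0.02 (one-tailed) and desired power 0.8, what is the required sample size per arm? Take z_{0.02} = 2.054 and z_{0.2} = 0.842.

For two independent groups with equal n: n = 2·((z_{α} + z_β) / d)².
z_{α} + z_β = 2.054 + 0.842 = 2.896.
n = 2 × (2.896 / 0.90)² = 2 × 3.218² = 2 × 10.35 = 20.7.
Round up to the next whole participant.

n = 21 per group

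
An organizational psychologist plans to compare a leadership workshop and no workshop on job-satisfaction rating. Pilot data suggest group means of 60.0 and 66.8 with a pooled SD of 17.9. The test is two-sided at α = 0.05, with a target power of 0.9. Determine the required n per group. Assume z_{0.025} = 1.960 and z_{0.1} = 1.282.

n = 146 per group

Cohen's d = |M₁ − M₂| / SD_pooled = |60.0 − 66.8| / 17.9 = 6.8 / 17.9 = 0.380.
For two independent groups with equal n: n = 2·((z_{α/2} + z_β) / d)².
z_{α/2} + z_β = 1.960 + 1.282 = 3.242.
n = 2 × (3.242 / 0.380)² = 2 × 8.532² = 2 × 72.79 = 145.6.
Round up to the next whole participant.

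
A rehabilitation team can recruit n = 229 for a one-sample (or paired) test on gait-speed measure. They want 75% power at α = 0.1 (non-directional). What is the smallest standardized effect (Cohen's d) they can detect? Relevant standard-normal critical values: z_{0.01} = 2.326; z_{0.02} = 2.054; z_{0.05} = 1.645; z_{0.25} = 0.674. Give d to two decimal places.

For a single sample (or paired design) of n = 229: d_min = (z_{α/2} + z_β)/√n.
z-sum = 1.645 + 0.674 = 2.319.
d_min = 2.319 / √229 = 2.319 / 15.133 = 0.153.

d_min ≈ 0.15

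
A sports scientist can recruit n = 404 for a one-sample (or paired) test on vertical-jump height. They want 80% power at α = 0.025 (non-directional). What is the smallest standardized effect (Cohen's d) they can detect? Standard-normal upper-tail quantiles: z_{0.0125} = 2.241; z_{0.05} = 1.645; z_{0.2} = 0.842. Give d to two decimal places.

d_min ≈ 0.15

For a single sample (or paired design) of n = 404: d_min = (z_{α/2} + z_β)/√n.
z-sum = 2.241 + 0.842 = 3.083.
d_min = 3.083 / √404 = 3.083 / 20.100 = 0.153.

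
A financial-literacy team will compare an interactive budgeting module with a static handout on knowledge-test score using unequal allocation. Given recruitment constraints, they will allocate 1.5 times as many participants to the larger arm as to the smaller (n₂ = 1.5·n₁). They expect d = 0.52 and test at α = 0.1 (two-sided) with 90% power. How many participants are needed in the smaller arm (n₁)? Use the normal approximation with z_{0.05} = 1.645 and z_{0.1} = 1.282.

n₁ = 53

With allocation ratio k = n₂/n₁ = 1.5, Var(x̄₁−x̄₂) = σ²(1/n₁ + 1/(k·n₁)) = σ²·(k+1)/(k·n₁).
So n₁ = (1 + 1/k)·((z_{α/2} + z_β)/d)² = 1.667 × (2.927/0.52)².
n₁ = 1.667 × 31.68 = 52.8.
Round up: n₁ = 53, giving n₂ = ⌈1.5 × 53⌉ = ⌈79.5⌉ = 80.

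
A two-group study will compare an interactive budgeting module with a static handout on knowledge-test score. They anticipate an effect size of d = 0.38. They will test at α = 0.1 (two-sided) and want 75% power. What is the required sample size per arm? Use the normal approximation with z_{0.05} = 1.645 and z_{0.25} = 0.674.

n = 75 per group

For two independent groups with equal n: n = 2·((z_{α/2} + z_β) / d)².
z_{α/2} + z_β = 1.645 + 0.674 = 2.319.
n = 2 × (2.319 / 0.38)² = 2 × 6.103² = 2 × 37.24 = 74.5.
Round up to the next whole participant.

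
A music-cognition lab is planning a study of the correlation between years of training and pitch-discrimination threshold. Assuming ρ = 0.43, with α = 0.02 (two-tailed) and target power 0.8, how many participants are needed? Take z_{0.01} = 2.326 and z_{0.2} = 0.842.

Fisher's z: C = ½·ln((1+r)/(1−r)) = ½·ln(2.5088) = 0.4599.
n = ((z_{α/2} + z_β)/C)² + 3.
(2.326 + 0.842) / 0.4599 = 3.168 / 0.4599 = 6.888.
n = 6.888² + 3 = 47.45 + 3 = 50.5.
Round up.

n = 51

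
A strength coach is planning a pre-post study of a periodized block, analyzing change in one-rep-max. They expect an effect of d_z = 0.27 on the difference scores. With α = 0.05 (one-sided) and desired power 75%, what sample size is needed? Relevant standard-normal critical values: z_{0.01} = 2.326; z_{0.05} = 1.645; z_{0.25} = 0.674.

n = 74 pairs

For a paired (one-sample on differences) test: n = ((z_{α} + z_β) / d)².
z_{α} + z_β = 1.645 + 0.674 = 2.319.
n = (2.319 / 0.27)² = 8.589² = 73.77.
Round up.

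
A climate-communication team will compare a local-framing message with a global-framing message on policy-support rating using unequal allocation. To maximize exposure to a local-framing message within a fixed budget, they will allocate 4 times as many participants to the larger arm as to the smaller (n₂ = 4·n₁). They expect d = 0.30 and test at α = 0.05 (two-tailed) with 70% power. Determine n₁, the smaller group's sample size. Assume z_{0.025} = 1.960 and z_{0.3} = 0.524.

With allocation ratio k = n₂/n₁ = 4, Var(x̄₁−x̄₂) = σ²(1/n₁ + 1/(k·n₁)) = σ²·(k+1)/(k·n₁).
So n₁ = (1 + 1/k)·((z_{α/2} + z_β)/d)² = 1.250 × (2.484/0.30)².
n₁ = 1.250 × 68.56 = 85.7.
Round up: n₁ = 86, giving n₂ = 4 × 86 = 344.

n₁ = 86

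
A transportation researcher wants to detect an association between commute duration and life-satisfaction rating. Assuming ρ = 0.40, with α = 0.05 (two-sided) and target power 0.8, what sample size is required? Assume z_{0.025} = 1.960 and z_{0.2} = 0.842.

n = 47

Fisher's z: C = ½·ln((1+r)/(1−r)) = ½·ln(2.3333) = 0.4236.
n = ((z_{α/2} + z_β)/C)² + 3.
(1.960 + 0.842) / 0.4236 = 2.802 / 0.4236 = 6.615.
n = 6.615² + 3 = 43.75 + 3 = 46.8.
Round up.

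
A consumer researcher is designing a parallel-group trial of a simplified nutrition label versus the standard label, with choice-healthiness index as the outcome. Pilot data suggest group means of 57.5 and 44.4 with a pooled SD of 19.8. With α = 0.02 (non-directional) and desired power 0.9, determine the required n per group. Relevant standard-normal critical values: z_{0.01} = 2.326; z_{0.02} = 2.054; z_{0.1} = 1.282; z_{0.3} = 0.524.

n = 60 per group

Cohen's d = |M₁ − M₂| / SD_pooled = |57.5 − 44.4| / 19.8 = 13.1 / 19.8 = 0.662.
For two independent groups with equal n: n = 2·((z_{α/2} + z_β) / d)².
z_{α/2} + z_β = 2.326 + 1.282 = 3.608.
n = 2 × (3.608 / 0.662)² = 2 × 5.450² = 2 × 29.70 = 59.4.
Round up to the next whole participant.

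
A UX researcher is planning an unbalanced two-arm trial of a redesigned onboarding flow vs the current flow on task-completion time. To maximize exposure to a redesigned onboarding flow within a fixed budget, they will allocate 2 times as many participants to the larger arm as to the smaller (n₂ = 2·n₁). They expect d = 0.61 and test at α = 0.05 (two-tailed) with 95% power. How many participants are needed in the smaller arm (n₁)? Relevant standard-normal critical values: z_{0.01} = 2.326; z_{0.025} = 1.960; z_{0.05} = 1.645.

n₁ = 53

With allocation ratio k = n₂/n₁ = 2, Var(x̄₁−x̄₂) = σ²(1/n₁ + 1/(k·n₁)) = σ²·(k+1)/(k·n₁).
So n₁ = (1 + 1/k)·((z_{α/2} + z_β)/d)² = 1.500 × (3.605/0.61)².
n₁ = 1.500 × 34.93 = 52.4.
Round up: n₁ = 53, giving n₂ = 2 × 53 = 106.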